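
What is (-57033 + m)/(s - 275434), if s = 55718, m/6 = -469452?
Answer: 410535/31388 ≈ 13.079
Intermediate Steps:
m = -2816712 (m = 6*(-469452) = -2816712)
(-57033 + m)/(s - 275434) = (-57033 - 2816712)/(55718 - 275434) = -2873745/(-219716) = -2873745*(-1/219716) = 410535/31388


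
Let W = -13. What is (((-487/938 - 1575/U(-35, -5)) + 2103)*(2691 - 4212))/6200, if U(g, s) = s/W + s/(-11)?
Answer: -1287485433/23262400 ≈ -55.346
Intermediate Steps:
U(g, s) = -24*s/143 (U(g, s) = s/(-13) + s/(-11) = s*(-1/13) + s*(-1/11) = -s/13 - s/11 = -24*s/143)
(((-487/938 - 1575/U(-35, -5)) + 2103)*(2691 - 4212))/6200 = (((-487/938 - 1575/((-24/143*(-5)))) + 2103)*(2691 - 4212))/6200 = (((-487*1/938 - 1575/120/143) + 2103)*(-1521))*(1/6200) = (((-487/938 - 1575*143/120) + 2103)*(-1521))*(1/6200) = (((-487/938 - 15015/8) + 2103)*(-1521))*(1/6200) = ((-7043983/3752 + 2103)*(-1521))*(1/6200) = ((846473/3752)*(-1521))*(1/6200) = -1287485433/3752*1/6200 = -1287485433/23262400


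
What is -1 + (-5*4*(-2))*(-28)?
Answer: -1121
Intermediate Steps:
-1 + (-5*4*(-2))*(-28) = -1 - 20*(-2)*(-28) = -1 + 40*(-28) = -1 - 1120 = -1121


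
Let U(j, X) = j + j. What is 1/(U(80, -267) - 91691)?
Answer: -1/91531 ≈ -1.0925e-5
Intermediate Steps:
U(j, X) = 2*j
1/(U(80, -267) - 91691) = 1/(2*80 - 91691) = 1/(160 - 91691) = 1/(-91531) = -1/91531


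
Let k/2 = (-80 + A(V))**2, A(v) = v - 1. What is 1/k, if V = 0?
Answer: 1/13122 ≈ 7.6208e-5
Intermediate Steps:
A(v) = -1 + v
k = 13122 (k = 2*(-80 + (-1 + 0))**2 = 2*(-80 - 1)**2 = 2*(-81)**2 = 2*6561 = 13122)
1/k = 1/13122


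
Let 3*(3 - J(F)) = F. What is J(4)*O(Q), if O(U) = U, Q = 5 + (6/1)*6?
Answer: 205/3 ≈ 68.333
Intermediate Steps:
Q = 41 (Q = 5 + (6*1)*6 = 5 + 6*6 = 5 + 36 = 41)
J(F) = 3 - F/3
J(4)*O(Q) = (3 - 1/3*4)*41 = (3 - 4/3)*41 = (5/3)*41 = 205/3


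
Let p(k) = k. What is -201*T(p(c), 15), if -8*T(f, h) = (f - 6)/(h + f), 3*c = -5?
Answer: -4623/320 ≈ -14.447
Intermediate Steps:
c = -5/3 (c = (⅓)*(-5) = -5/3 ≈ -1.6667)
T(f, h) = -(-6 + f)/(8*(f + h)) (T(f, h) = -(f - 6)/(8*(h + f)) = -(-6 + f)/(8*(f + h)))
-201*T(p(c), 15) = -201*(6 - 1*(-5/3))/(8*(-5/3 + 15)) = -201*(6 + 5/3)/(8*40/3) = -201*3*23/(8*40*3) = -201*23/320 = -4623/320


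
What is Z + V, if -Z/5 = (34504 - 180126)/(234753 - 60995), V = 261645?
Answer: 22731820010/86879 ≈ 2.6165e+5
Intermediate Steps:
Z = 364055/86879 (Z = -5*(34504 - 180126)/(234753 - 60995) = -(-728110)/173758 = -5*(-72811/86879) = 364055/86879 ≈ 4.1904)
Z + V = 364055/86879 + 261645 = 22731820010/86879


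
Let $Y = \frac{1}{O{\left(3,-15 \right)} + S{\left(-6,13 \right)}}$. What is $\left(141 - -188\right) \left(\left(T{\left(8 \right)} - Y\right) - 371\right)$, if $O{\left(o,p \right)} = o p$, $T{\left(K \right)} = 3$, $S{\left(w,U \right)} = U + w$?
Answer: $- \frac{4600407}{38} \approx -1.2106 \cdot 10^{5}$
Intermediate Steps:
$Y = - \frac{1}{38}$ ($Y = \frac{1}{3 \left(-15\right) + \left(13 - 6\right)} = \frac{1}{-45 + 7} = \frac{1}{-38} = - \frac{1}{38} \approx -0.026316$)
$\left(141 - -188\right) \left(\left(T{\left(8 \right)} - Y\right) - 371\right) = \left(141 - -188\right) \left(\left(3 - - \frac{1}{38}\right) - 371\right) = \left(141 + 188\right) \left(\left(3 + \frac{1}{38}\right) - 371\right) = 329 \left(\frac{115}{38} - 371\right) = 329 \left(- \frac{13983}{38}\right) = - \frac{4600407}{38}$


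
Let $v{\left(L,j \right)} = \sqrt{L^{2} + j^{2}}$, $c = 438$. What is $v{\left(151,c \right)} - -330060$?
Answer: $330060 + \sqrt{214645} \approx 3.3052 \cdot 10^{5}$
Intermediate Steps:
$v{\left(151,c \right)} - -330060 = \sqrt{151^{2} + 438^{2}} - -330060 = \sqrt{22801 + 191844} + 330060 = \sqrt{214645} + 330060 = 330060 + \sqrt{214645}$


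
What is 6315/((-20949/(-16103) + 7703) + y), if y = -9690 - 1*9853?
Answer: -101690445/190638571 ≈ -0.53342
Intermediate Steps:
y = -19543 (y = -9690 - 9853 = -19543)
6315/((-20949/(-16103) + 7703) + y) = 6315/((-20949/(-16103) + 7703) - 19543) = 6315/((-20949*(-1/16103) + 7703) - 19543) = 6315/((20949/16103 + 7703) - 19543) = 6315/(124062358/16103 - 19543) = 6315/(-190638571/16103) = 6315*(-16103/190638571) = -101690445/190638571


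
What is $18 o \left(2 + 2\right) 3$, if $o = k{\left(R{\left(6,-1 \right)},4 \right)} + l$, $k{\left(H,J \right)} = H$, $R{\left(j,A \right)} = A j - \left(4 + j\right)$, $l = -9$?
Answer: $-5400$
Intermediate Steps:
$R{\left(j,A \right)} = -4 - j + A j$
$o = -25$ ($o = \left(-4 - 6 - 6\right) - 9 = -16 - 9 = -25$)
$18 o \left(2 + 2\right) 3 = 18 \left(-25\right) \left(2 + 2\right) 3 = - 450 \cdot 4 \cdot 3 = \left(-450\right) 12 = -5400$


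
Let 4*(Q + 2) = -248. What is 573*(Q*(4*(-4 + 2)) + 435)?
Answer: 542631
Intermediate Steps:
Q = -64 (Q = -2 + (¼)*(-248) = -2 - 62 = -64)
573*(Q*(4*(-4 + 2)) + 435) = 573*(-256*(-4 + 2) + 435) = 573*(-256*(-2) + 435) = 573*(-64*(-8) + 435) = 573*(512 + 435) = 573*947 = 542631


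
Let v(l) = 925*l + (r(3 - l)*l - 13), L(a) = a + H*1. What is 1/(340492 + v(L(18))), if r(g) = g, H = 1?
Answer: 1/357750 ≈ 2.7952e-6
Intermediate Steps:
L(a) = 1 + a (L(a) = a + 1*1 = a + 1 = 1 + a)
v(l) = -13 + 925*l + l*(3 - l) (v(l) = 925*l + ((3 - l)*l - 13) = 925*l + (l*(3 - l) - 13) = 925*l + (-13 + l*(3 - l)) = -13 + 925*l + l*(3 - l))
1/(340492 + v(L(18))) = 1/(340492 + (-13 - (1 + 18)**2 + 928*(1 + 18))) = 1/(340492 + (-13 - 1*19**2 + 928*19)) = 1/(340492 + (-13 - 1*361 + 17632)) = 1/(340492 + (-13 - 361 + 17632)) = 1/(340492 + 17258) = 1/357750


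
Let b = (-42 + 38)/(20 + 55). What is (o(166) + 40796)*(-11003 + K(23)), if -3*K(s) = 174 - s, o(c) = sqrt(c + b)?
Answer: -1352795360/3 - 46424*sqrt(762)/9 ≈ -4.5107e+8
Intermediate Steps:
b = -4/75 ≈ -0.053333
o(c) = sqrt(-4/75 + c) (o(c) = sqrt(c - 4/75) = sqrt(-4/75 + c))
K(s) = -58 + s/3 (K(s) = -(174 - s)/3 = -58 + s/3)
(o(166) + 40796)*(-11003 + K(23)) = (sqrt(-12 + 225*166)/15 + 40796)*(-11003 + (-58 + (1/3)*23)) = (sqrt(-12 + 37350)/15 + 40796)*(-11003 + (-58 + 23/3)) = (sqrt(37338)/15 + 40796)*(-11003 - 151/3) = ((7*sqrt(762))/15 + 40796)*(-33160/3) = (7*sqrt(762)/15 + 40796)*(-33160/3) = (40796 + 7*sqrt(762)/15)*(-33160/3) = -1352795360/3 - 46424*sqrt(762)/9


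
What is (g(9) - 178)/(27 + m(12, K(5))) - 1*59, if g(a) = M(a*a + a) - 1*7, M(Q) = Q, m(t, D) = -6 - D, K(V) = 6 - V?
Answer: -255/4 ≈ -63.750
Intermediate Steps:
g(a) = -7 + a + a**2 (g(a) = (a*a + a) - 1*7 = (a**2 + a) - 7 = (a + a**2) - 7 = -7 + a + a**2)
(g(9) - 178)/(27 + m(12, K(5))) - 1*59 = ((-7 + 9*(1 + 9)) - 178)/(27 + (-6 - (6 - 1*5))) - 1*59 = ((-7 + 9*10) - 178)/(27 + (-6 - (6 - 5))) - 59 = ((-7 + 90) - 178)/(27 + (-6 - 1*1)) - 59 = (83 - 178)/(27 + (-6 - 1)) - 59 = -95/(27 - 7) - 59 = -95/20 - 59 = -95*1/20 - 59 = -19/4 - 59 = -255/4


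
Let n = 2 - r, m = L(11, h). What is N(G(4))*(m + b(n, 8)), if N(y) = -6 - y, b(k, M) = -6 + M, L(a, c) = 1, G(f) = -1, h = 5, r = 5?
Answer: -15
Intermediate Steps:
m = 1
n = -3 (n = 2 - 1*5 = 2 - 5 = -3)
N(G(4))*(m + b(n, 8)) = (-6 - 1*(-1))*(1 + (-6 + 8)) = (-6 + 1)*(1 + 2) = -5*3 = -15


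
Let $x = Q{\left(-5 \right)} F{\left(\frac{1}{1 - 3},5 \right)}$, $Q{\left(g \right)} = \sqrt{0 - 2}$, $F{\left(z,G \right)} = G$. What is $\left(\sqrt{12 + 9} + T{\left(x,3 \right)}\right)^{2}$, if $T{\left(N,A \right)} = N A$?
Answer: $-429 + 30 i \sqrt{42} \approx -429.0 + 194.42 i$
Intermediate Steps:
$Q{\left(g \right)} = i \sqrt{2}$ ($Q{\left(g \right)} = \sqrt{-2} = i \sqrt{2}$)
$x = 5 i \sqrt{2}$ ($x = i \sqrt{2} \cdot 5 = 5 i \sqrt{2} \approx 7.0711 i$)
$T{\left(N,A \right)} = A N$
$\left(\sqrt{12 + 9} + T{\left(x,3 \right)}\right)^{2} = \left(\sqrt{12 + 9} + 3 \cdot 5 i \sqrt{2}\right)^{2} = \left(\sqrt{21} + 15 i \sqrt{2}\right)^{2}$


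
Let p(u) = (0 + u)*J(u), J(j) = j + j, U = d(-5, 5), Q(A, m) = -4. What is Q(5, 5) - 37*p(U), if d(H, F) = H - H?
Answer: -4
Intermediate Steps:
d(H, F) = 0
U = 0
J(j) = 2*j
p(u) = 2*u² (p(u) = (0 + u)*(2*u) = u*(2*u) = 2*u²)
Q(5, 5) - 37*p(U) = -4 - 74*0² = -4 - 74*0 = -4 - 37*0 = -4 + 0 = -4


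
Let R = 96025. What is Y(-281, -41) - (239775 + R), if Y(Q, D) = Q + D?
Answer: -336122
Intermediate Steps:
Y(Q, D) = D + Q
Y(-281, -41) - (239775 + R) = (-41 - 281) - (239775 + 96025) = -322 - 1*335800 = -322 - 335800 = -336122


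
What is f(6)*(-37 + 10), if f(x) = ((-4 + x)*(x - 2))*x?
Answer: -1296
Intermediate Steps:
f(x) = x*(-4 + x)*(-2 + x) (f(x) = ((-4 + x)*(-2 + x))*x = x*(-4 + x)*(-2 + x))
f(6)*(-37 + 10) = (6*(8 + 6² - 6*6))*(-37 + 10) = (6*(8 + 36 - 36))*(-27) = (6*8)*(-27) = 48*(-27) = -1296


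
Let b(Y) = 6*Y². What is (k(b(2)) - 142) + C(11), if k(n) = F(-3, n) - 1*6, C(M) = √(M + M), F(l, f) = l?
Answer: -151 + √22 ≈ -146.31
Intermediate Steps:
C(M) = √2*√M (C(M) = √(2*M) = √2*√M)
k(n) = -9 (k(n) = -3 - 1*6 = -3 - 6 = -9)
(k(b(2)) - 142) + C(11) = (-9 - 142) + √2*√11 = -151 + √22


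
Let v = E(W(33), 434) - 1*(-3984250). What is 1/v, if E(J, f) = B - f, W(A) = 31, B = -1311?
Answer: 1/3982505 ≈ 2.5110e-7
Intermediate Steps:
E(J, f) = -1311 - f
v = 3982505 (v = (-1311 - 1*434) - 1*(-3984250) = (-1311 - 434) + 3984250 = -1745 + 3984250 = 3982505)
1/v = 1/3982505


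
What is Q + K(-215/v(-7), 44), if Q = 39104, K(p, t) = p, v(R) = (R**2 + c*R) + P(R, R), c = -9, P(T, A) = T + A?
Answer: 3831977/98 ≈ 39102.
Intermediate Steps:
P(T, A) = A + T
v(R) = R**2 - 7*R (v(R) = (R**2 - 9*R) + (R + R) = (R**2 - 9*R) + 2*R = R**2 - 7*R)
Q + K(-215/v(-7), 44) = 39104 - 215*(-1/(7*(-7 - 7))) = 39104 - 215/((-7*(-14))) = 39104 - 215/98 = 3831977/98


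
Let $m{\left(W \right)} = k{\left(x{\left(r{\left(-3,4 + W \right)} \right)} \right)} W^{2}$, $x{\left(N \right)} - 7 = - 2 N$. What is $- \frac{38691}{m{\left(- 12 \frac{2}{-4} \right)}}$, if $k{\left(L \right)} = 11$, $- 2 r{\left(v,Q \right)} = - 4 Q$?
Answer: $- \frac{4299}{44} \approx -97.705$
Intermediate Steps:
$r{\left(v,Q \right)} = 2 Q$ ($r{\left(v,Q \right)} = - \frac{\left(-4\right) Q}{2} = 2 Q$)
$x{\left(N \right)} = 7 - 2 N$
$m{\left(W \right)} = 11 W^{2}$
$- \frac{38691}{m{\left(- 12 \frac{2}{-4} \right)}} = - \frac{38691}{11 \left(- 12 \frac{2}{-4}\right)^{2}} = - \frac{38691}{11 \left(- 12 \cdot 2 \left(- \frac{1}{4}\right)\right)^{2}} = - \frac{38691}{11 \left(\left(-12\right) \left(- \frac{1}{2}\right)\right)^{2}} = - \frac{38691}{11 \cdot 6^{2}} = - \frac{38691}{11 \cdot 36} = - \frac{38691}{396} = \left(-38691\right) \frac{1}{396} = - \frac{4299}{44}$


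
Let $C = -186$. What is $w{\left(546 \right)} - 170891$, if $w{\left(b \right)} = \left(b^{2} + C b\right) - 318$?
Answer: $25351$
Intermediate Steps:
$w{\left(b \right)} = -318 + b^{2} - 186 b$ ($w{\left(b \right)} = \left(b^{2} - 186 b\right) - 318 = -318 + b^{2} - 186 b$)
$w{\left(546 \right)} - 170891 = \left(-318 + 546^{2} - 101556\right) - 170891 = \left(-318 + 298116 - 101556\right) - 170891 = 196242 - 170891 = 25351$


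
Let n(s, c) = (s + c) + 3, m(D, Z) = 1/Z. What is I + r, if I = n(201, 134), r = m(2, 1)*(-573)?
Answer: -235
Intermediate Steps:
n(s, c) = 3 + c + s (n(s, c) = (c + s) + 3 = 3 + c + s)
r = -573 (r = -573/1 = 1*(-573) = -573)
I = 338 (I = 3 + 134 + 201 = 338)
I + r = 338 - 573 = -235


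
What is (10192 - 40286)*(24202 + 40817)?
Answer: -1956681786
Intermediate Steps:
(10192 - 40286)*(24202 + 40817) = -30094*65019 = -1956681786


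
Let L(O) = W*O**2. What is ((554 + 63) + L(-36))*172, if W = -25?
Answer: -5466676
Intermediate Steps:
L(O) = -25*O**2
((554 + 63) + L(-36))*172 = ((554 + 63) - 25*(-36)**2)*172 = (617 - 25*1296)*172 = (617 - 32400)*172 = -31783*172 = -5466676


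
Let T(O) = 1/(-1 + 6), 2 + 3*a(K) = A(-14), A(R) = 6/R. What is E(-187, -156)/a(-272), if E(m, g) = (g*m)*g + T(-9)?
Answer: 477837339/85 ≈ 5.6216e+6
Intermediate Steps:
a(K) = -17/21 (a(K) = -⅔ + (6/(-14))/3 = -⅔ + (6*(-1/14))/3 = -⅔ + (⅓)*(-3/7) = -⅔ - ⅐ = -17/21)
T(O) = ⅕ (T(O) = 1/5 = ⅕)
E(m, g) = ⅕ + m*g² (E(m, g) = (g*m)*g + ⅕ = m*g² + ⅕ = ⅕ + m*g²)
E(-187, -156)/a(-272) = (⅕ - 187*(-156)²)/(-17/21) = (⅕ - 187*24336)*(-21/17) = (⅕ - 4550832)*(-21/17) = -22754159/5*(-21/17) = 477837339/85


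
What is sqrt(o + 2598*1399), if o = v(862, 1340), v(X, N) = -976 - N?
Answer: sqrt(3632286) ≈ 1905.9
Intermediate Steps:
o = -2316 (o = -976 - 1*1340 = -976 - 1340 = -2316)
sqrt(o + 2598*1399) = sqrt(-2316 + 2598*1399) = sqrt(-2316 + 3634602) = sqrt(3632286)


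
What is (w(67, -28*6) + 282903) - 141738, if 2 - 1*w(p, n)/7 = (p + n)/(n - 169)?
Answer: 47576616/337 ≈ 1.4118e+5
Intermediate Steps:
w(p, n) = 14 - 7*(n + p)/(-169 + n) (w(p, n) = 14 - 7*(p + n)/(n - 169) = 14 - 7*(n + p)/(-169 + n))
(w(67, -28*6) + 282903) - 141738 = (7*(-338 - 28*6 - 1*67)/(-169 - 28*6) + 282903) - 141738 = (7*(-338 - 168 - 67)/(-169 - 168) + 282903) - 141738 = (7*(-573)/(-337) + 282903) - 141738 = (7*(-1/337)*(-573) + 282903) - 141738 = (4011/337 + 282903) - 141738 = 95342322/337 - 141738 = 47576616/337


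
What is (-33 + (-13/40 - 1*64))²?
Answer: 15155449/1600 ≈ 9472.2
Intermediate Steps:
(-33 + (-13/40 - 1*64))² = (-33 + (-13*1/40 - 64))² = (-33 + (-13/40 - 64))² = (-33 - 2573/40)² = (-3893/40)² = 15155449/1600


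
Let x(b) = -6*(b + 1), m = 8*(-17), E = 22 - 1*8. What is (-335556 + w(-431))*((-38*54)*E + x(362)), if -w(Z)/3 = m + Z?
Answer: 10318122630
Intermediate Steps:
E = 14 (E = 22 - 8 = 14)
m = -136
w(Z) = 408 - 3*Z (w(Z) = -3*(-136 + Z) = 408 - 3*Z)
x(b) = -6 - 6*b (x(b) = -6*(1 + b) = -6 - 6*b)
(-335556 + w(-431))*((-38*54)*E + x(362)) = (-335556 + (408 - 3*(-431)))*(-38*54*14 + (-6 - 6*362)) = (-335556 + (408 + 1293))*(-2052*14 + (-6 - 2172)) = (-335556 + 1701)*(-28728 - 2178) = -333855*(-30906) = 10318122630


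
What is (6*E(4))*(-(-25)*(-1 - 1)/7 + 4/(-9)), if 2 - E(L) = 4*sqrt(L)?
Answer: 1912/7 ≈ 273.14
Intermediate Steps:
E(L) = 2 - 4*sqrt(L)
(6*E(4))*(-(-25)*(-1 - 1)/7 + 4/(-9)) = (6*(2 - 4*sqrt(4)))*(-(-25)*(-1 - 1)/7 + 4/(-9)) = (6*(2 - 4*2))*(-(-25)*(-2)*(1/7) + 4*(-1/9)) = (6*(2 - 8))*(-5*10*(1/7) - 4/9) = (6*(-6))*(-50*1/7 - 4/9) = -36*(-50/7 - 4/9) = -36*(-478/63) = 1912/7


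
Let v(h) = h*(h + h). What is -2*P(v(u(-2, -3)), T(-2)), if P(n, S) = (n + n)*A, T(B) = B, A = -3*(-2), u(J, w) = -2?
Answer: -192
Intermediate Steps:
A = 6
v(h) = 2*h**2 (v(h) = h*(2*h) = 2*h**2)
P(n, S) = 12*n (P(n, S) = (n + n)*6 = (2*n)*6 = 12*n)
-2*P(v(u(-2, -3)), T(-2)) = -24*2*(-2)**2 = -24*2*4 = -24*8 = -2*96 = -192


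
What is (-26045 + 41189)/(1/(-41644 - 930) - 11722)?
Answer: -644740656/499052429 ≈ -1.2919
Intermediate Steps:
(-26045 + 41189)/(1/(-41644 - 930) - 11722) = 15144/(1/(-42574) - 11722) = 15144/(-1/42574 - 11722) = 15144/(-499052429/42574) = 15144*(-42574/499052429) = -644740656/499052429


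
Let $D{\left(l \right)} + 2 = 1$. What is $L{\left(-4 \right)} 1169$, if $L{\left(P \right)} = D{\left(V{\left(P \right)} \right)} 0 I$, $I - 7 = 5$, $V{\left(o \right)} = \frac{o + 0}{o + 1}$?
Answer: $0$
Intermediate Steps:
$V{\left(o \right)} = \frac{o}{1 + o}$
$D{\left(l \right)} = -1$ ($D{\left(l \right)} = -2 + 1 = -1$)
$I = 12$ ($I = 7 + 5 = 12$)
$L{\left(P \right)} = 0$ ($L{\left(P \right)} = \left(-1\right) 0 \cdot 12 = 0 \cdot 12 = 0$)
$L{\left(-4 \right)} 1169 = 0 \cdot 1169 = 0$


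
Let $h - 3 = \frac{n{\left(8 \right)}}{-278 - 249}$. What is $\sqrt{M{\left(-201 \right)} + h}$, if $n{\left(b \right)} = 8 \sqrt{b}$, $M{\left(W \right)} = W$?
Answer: $\frac{\sqrt{-54990342 - 8432 \sqrt{2}}}{527} \approx 14.073 i$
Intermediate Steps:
$h = 3 - \frac{16 \sqrt{2}}{527}$ ($h = 3 + \frac{8 \sqrt{8}}{-278 - 249} = 3 + \frac{8 \cdot 2 \sqrt{2}}{-527} = 3 + 16 \sqrt{2} \left(- \frac{1}{527}\right) = 3 - \frac{16 \sqrt{2}}{527} \approx 2.9571$)
$\sqrt{M{\left(-201 \right)} + h} = \sqrt{-201 + \left(3 - \frac{16 \sqrt{2}}{527}\right)} = \sqrt{-198 - \frac{16 \sqrt{2}}{527}}$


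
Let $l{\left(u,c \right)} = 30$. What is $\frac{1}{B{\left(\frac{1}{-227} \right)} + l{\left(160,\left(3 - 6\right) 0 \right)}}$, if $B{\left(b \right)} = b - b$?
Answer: $\frac{1}{30} \approx 0.033333$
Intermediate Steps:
$B{\left(b \right)} = 0$
$\frac{1}{B{\left(\frac{1}{-227} \right)} + l{\left(160,\left(3 - 6\right) 0 \right)}} = \frac{1}{0 + 30} = \frac{1}{30}$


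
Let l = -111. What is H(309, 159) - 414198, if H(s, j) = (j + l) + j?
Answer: -413991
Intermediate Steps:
H(s, j) = -111 + 2*j (H(s, j) = (j - 111) + j = (-111 + j) + j = -111 + 2*j)
H(309, 159) - 414198 = (-111 + 2*159) - 414198 = (-111 + 318) - 414198 = 207 - 414198 = -413991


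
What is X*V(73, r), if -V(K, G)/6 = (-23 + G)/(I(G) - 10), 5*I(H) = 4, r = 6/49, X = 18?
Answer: -302670/1127 ≈ -268.56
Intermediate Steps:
r = 6/49 (r = 6*(1/49) = 6/49 ≈ 0.12245)
I(H) = 4/5 (I(H) = (1/5)*4 = 4/5)
V(K, G) = -15 + 15*G/23 (V(K, G) = -6*(-23 + G)/(4/5 - 10) = -6*(-23 + G)/(-46/5) = -6*(-23 + G)*(-5)/46 = -6*(5/2 - 5*G/46) = -15 + 15*G/23)
X*V(73, r) = 18*(-15 + (15/23)*(6/49)) = 18*(-15 + 90/1127) = 18*(-16815/1127) = -302670/1127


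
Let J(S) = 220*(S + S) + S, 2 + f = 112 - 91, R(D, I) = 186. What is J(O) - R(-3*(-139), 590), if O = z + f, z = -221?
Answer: -89268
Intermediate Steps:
f = 19 (f = -2 + (112 - 91) = -2 + 21 = 19)
O = -202 (O = -221 + 19 = -202)
J(S) = 441*S (J(S) = 220*(2*S) + S = 440*S + S = 441*S)
J(O) - R(-3*(-139), 590) = 441*(-202) - 1*186 = -89082 - 186 = -89268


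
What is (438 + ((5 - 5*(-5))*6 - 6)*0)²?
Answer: 191844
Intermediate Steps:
(438 + ((5 - 5*(-5))*6 - 6)*0)² = (438 + ((5 + 25)*6 - 6)*0)² = (438 + (30*6 - 6)*0)² = (438 + (180 - 6)*0)² = (438 + 174*0)² = (438 + 0)² = 438² = 191844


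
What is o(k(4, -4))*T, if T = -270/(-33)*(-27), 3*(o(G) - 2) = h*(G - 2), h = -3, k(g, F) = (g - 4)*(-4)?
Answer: -9720/11 ≈ -883.64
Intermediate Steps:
k(g, F) = 16 - 4*g (k(g, F) = (-4 + g)*(-4) = 16 - 4*g)
o(G) = 4 - G (o(G) = 2 + (-3*(G - 2))/3 = 2 + (-3*(-2 + G))/3 = 2 + (6 - 3*G)/3 = 2 + (2 - G) = 4 - G)
T = -2430/11 (T = -270*(-1)/33*(-27) = -27*(-10/33)*(-27) = (90/11)*(-27) = -2430/11 ≈ -220.91)
o(k(4, -4))*T = (4 - (16 - 4*4))*(-2430/11) = (4 - (16 - 16))*(-2430/11) = (4 - 1*0)*(-2430/11) = (4 + 0)*(-2430/11) = 4*(-2430/11) = -9720/11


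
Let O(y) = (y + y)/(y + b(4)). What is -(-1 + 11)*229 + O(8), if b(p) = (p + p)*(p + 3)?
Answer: -9159/4 ≈ -2289.8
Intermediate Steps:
b(p) = 2*p*(3 + p) (b(p) = (2*p)*(3 + p) = 2*p*(3 + p))
O(y) = 2*y/(56 + y) (O(y) = (y + y)/(y + 2*4*(3 + 4)) = (2*y)/(y + 2*4*7) = (2*y)/(y + 56) = (2*y)/(56 + y) = 2*y/(56 + y))
-(-1 + 11)*229 + O(8) = -(-1 + 11)*229 + 2*8/(56 + 8) = -1*10*229 + 2*8/64 = -10*229 + 2*8*(1/64) = -2290 + 1/4 = -9159/4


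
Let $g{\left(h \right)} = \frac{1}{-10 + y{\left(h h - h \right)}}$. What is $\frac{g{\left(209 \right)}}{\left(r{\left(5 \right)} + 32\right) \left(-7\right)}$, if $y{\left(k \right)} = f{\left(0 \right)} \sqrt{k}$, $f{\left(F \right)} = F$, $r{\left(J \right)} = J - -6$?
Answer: $\frac{1}{3010} \approx 0.00033223$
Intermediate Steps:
$r{\left(J \right)} = 6 + J$ ($r{\left(J \right)} = J + 6 = 6 + J$)
$y{\left(k \right)} = 0$ ($y{\left(k \right)} = 0 \sqrt{k} = 0$)
$g{\left(h \right)} = - \frac{1}{10}$ ($g{\left(h \right)} = \frac{1}{-10 + 0} = \frac{1}{-10} = - \frac{1}{10}$)
$\frac{g{\left(209 \right)}}{\left(r{\left(5 \right)} + 32\right) \left(-7\right)} = - \frac{1}{10 \left(\left(6 + 5\right) + 32\right) \left(-7\right)} = - \frac{1}{10 \left(11 + 32\right) \left(-7\right)} = - \frac{1}{10 \cdot 43 \left(-7\right)} = - \frac{1}{10 \left(-301\right)} = \left(- \frac{1}{10}\right) \left(- \frac{1}{301}\right) = \frac{1}{3010}$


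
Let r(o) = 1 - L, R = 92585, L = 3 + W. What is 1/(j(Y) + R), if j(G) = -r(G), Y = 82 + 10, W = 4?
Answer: 1/92591 ≈ 1.0800e-5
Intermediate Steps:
L = 7 (L = 3 + 4 = 7)
Y = 92
r(o) = -6 (r(o) = 1 - 1*7 = 1 - 7 = -6)
j(G) = 6 (j(G) = -1*(-6) = 6)
1/(j(Y) + R) = 1/(6 + 92585) = 1/92591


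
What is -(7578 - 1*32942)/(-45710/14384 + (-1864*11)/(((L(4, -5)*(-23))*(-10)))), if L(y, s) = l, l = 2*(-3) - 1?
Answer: 146846399840/55334109 ≈ 2653.8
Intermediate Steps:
l = -7 (l = -6 - 1 = -7)
L(y, s) = -7
-(7578 - 1*32942)/(-45710/14384 + (-1864*11)/(((L(4, -5)*(-23))*(-10)))) = -(7578 - 1*32942)/(-45710/14384 + (-1864*11)/((-7*(-23)*(-10)))) = -(7578 - 32942)/(-45710*1/14384 - 20504/(161*(-10))) = -(-25364)/(-22855/7192 - 20504/(-1610)) = -(-25364)/(-22855/7192 - 20504*(-1/1610)) = -(-25364)/(-22855/7192 + 10252/805) = -(-25364)/55334109/5789560 = -(-25364)*5789560/55334109 = -1*(-146846399840/55334109) = 146846399840/55334109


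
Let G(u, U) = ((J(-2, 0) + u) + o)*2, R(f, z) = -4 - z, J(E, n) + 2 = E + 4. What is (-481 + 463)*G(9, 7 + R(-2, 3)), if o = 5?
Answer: -504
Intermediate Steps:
J(E, n) = 2 + E (J(E, n) = -2 + (E + 4) = -2 + (4 + E) = 2 + E)
G(u, U) = 10 + 2*u (G(u, U) = (((2 - 2) + u) + 5)*2 = ((0 + u) + 5)*2 = (u + 5)*2 = (5 + u)*2 = 10 + 2*u)
(-481 + 463)*G(9, 7 + R(-2, 3)) = (-481 + 463)*(10 + 2*9) = -18*(10 + 18) = -18*28 = -504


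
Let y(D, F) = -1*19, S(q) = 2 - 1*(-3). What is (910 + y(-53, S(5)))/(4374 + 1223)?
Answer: 891/5597 ≈ 0.15919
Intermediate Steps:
S(q) = 5 (S(q) = 2 + 3 = 5)
y(D, F) = -19
(910 + y(-53, S(5)))/(4374 + 1223) = (910 - 19)/(4374 + 1223) = 891/5597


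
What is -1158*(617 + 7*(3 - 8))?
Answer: -673956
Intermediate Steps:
-1158*(617 + 7*(3 - 8)) = -1158*(617 + 7*(-5)) = -1158*(617 - 35) = -1158*582 = -673956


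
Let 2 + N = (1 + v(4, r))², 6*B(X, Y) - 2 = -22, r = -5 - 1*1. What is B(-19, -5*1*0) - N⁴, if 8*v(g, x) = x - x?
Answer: -13/3 ≈ -4.3333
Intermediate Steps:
r = -6 (r = -5 - 1 = -6)
B(X, Y) = -10/3 (B(X, Y) = ⅓ + (⅙)*(-22) = ⅓ - 11/3 = -10/3)
v(g, x) = 0 (v(g, x) = (x - x)/8 = (⅛)*0 = 0)
N = -1 (N = -2 + (1 + 0)² = -2 + 1² = -2 + 1 = -1)
B(-19, -5*1*0) - N⁴ = -10/3 - 1*(-1)⁴ = -10/3 - 1*1 = -10/3 - 1 = -13/3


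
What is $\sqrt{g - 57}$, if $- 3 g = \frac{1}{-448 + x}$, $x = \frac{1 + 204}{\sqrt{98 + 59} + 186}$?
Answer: $\frac{\sqrt{-7895244729 - 105165 \sqrt{157}}}{3 \sqrt{15390542 + 205 \sqrt{157}}} \approx 7.5498 i$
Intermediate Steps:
$x = \frac{205}{186 + \sqrt{157}}$ ($x = \frac{205}{\sqrt{157} + 186} = \frac{205}{186 + \sqrt{157}} \approx 1.0326$)
$g = - \frac{1}{3 \left(- \frac{15390542}{34439} - \frac{205 \sqrt{157}}{34439}\right)}$ ($g = - \frac{1}{3 \left(-448 + \left(\frac{38130}{34439} - \frac{205 \sqrt{157}}{34439}\right)\right)} = - \frac{1}{3 \left(- \frac{15390542}{34439} - \frac{205 \sqrt{157}}{34439}\right)} \approx 0.00074577$)
$\sqrt{g - 57} = \sqrt{\left(\frac{15390542}{20633767803} - \frac{205 \sqrt{157}}{20633767803}\right) - 57} = \sqrt{- \frac{1176109374229}{20633767803} - \frac{205 \sqrt{157}}{20633767803}}$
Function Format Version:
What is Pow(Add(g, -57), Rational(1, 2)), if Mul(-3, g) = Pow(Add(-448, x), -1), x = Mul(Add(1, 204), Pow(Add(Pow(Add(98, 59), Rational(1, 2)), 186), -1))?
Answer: Mul(Rational(1, 3), Pow(Add(-7895244729, Mul(-105165, Pow(157, Rational(1, 2)))), Rational(1, 2)), Pow(Add(15390542, Mul(205, Pow(157, Rational(1, 2)))), Rational(-1, 2))) ≈ Mul(7.5498, I)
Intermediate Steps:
x = Mul(205, Pow(Add(186, Pow(157, Rational(1, 2))), -1)) (x = Mul(205, Pow(Add(Pow(157, Rational(1, 2)), 186), -1)) = Mul(205, Pow(Add(186, Pow(157, Rational(1, 2))), -1)) ≈ 1.0326)
g = Mul(Rational(-1, 3), Pow(Add(Rational(-15390542, 34439), Mul(Rational(-205, 34439), Pow(157, Rational(1, 2)))), -1)) (g = Mul(Rational(-1, 3), Pow(Add(-448, Add(Rational(38130, 34439), Mul(Rational(-205, 34439), Pow(157, Rational(1, 2))))), -1)) = Mul(Rational(-1, 3), Pow(Add(Rational(-15390542, 34439), Mul(Rational(-205, 34439), Pow(157, Rational(1, 2)))), -1)) ≈ 0.00074577)
Pow(Add(g, -57), Rational(1, 2)) = Pow(Add(Add(Rational(15390542, 20633767803), Mul(Rational(-205, 20633767803), Pow(157, Rational(1, 2)))), -57), Rational(1, 2)) = Pow(Add(Rational(-1176109374229, 20633767803), Mul(Rational(-205, 20633767803), Pow(157, Rational(1, 2)))), Rational(1, 2))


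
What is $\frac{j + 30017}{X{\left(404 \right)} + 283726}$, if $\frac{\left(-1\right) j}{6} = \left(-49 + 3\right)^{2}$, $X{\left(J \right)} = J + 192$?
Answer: $\frac{17321}{284322} \approx 0.06092$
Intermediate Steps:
$X{\left(J \right)} = 192 + J$
$j = -12696$ ($j = - 6 \left(-49 + 3\right)^{2} = - 6 \left(-46\right)^{2} = \left(-6\right) 2116 = -12696$)
$\frac{j + 30017}{X{\left(404 \right)} + 283726} = \frac{-12696 + 30017}{\left(192 + 404\right) + 283726} = \frac{17321}{596 + 283726} = \frac{17321}{284322}$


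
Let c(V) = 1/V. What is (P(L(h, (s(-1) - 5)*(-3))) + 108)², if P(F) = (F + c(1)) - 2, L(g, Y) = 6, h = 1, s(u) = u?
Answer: 12769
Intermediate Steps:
c(V) = 1/V
P(F) = -1 + F (P(F) = (F + 1/1) - 2 = (F + 1) - 2 = (1 + F) - 2 = -1 + F)
(P(L(h, (s(-1) - 5)*(-3))) + 108)² = ((-1 + 6) + 108)² = (5 + 108)² = 113² = 12769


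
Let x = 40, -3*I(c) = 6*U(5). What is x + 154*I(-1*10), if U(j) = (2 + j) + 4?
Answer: -3348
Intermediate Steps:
U(j) = 6 + j
I(c) = -22 (I(c) = -2*(6 + 5) = -2*11 = -⅓*66 = -22)
x + 154*I(-1*10) = 40 + 154*(-22) = 40 - 3388 = -3348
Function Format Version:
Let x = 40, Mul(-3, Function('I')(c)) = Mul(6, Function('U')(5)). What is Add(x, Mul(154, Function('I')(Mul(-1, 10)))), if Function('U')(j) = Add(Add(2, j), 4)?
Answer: -3348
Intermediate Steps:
Function('U')(j) = Add(6, j)
Function('I')(c) = -22 (Function('I')(c) = Mul(Rational(-1, 3), Mul(6, Add(6, 5))) = Mul(Rational(-1, 3), Mul(6, 11)) = Mul(Rational(-1, 3), 66) = -22)
Add(x, Mul(154, Function('I')(Mul(-1, 10)))) = Add(40, Mul(154, -22)) = Add(40, -3388) = -3348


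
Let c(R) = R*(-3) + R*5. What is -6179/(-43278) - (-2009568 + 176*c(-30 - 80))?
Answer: 88645814243/43278 ≈ 2.0483e+6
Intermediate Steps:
c(R) = 2*R (c(R) = -3*R + 5*R = 2*R)
-6179/(-43278) - (-2009568 + 176*c(-30 - 80)) = -6179/(-43278) - (-2009568 + 352*(-30 - 80)) = -6179*(-1/43278) - 176/(1/(-11418 + 2*(-110))) = 6179/43278 - 176/(1/(-11418 - 220)) = 6179/43278 - 176/(1/(-11638)) = 6179/43278 - 176/(-1/11638) = 6179/43278 - 176*(-11638) = 6179/43278 + 2048288 = 88645814243/43278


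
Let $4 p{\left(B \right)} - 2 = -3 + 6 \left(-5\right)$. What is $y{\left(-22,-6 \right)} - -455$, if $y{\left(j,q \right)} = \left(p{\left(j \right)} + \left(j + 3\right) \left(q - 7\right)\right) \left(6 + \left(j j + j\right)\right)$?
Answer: $112424$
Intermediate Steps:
$p{\left(B \right)} = - \frac{31}{4}$ ($p{\left(B \right)} = \frac{1}{2} + \frac{-3 + 6 \left(-5\right)}{4} = \frac{1}{2} + \frac{-3 - 30}{4} = \frac{1}{2} + \frac{1}{4} \left(-33\right) = \frac{1}{2} - \frac{33}{4} = - \frac{31}{4}$)
$y{\left(j,q \right)} = \left(- \frac{31}{4} + \left(-7 + q\right) \left(3 + j\right)\right) \left(6 + j + j^{2}\right)$ ($y{\left(j,q \right)} = \left(- \frac{31}{4} + \left(j + 3\right) \left(q - 7\right)\right) \left(6 + \left(j j + j\right)\right) = \left(- \frac{31}{4} + \left(3 + j\right) \left(-7 + q\right)\right) \left(6 + \left(j^{2} + j\right)\right) = \left(- \frac{31}{4} + \left(-7 + q\right) \left(3 + j\right)\right) \left(6 + \left(j + j^{2}\right)\right) = \left(- \frac{31}{4} + \left(-7 + q\right) \left(3 + j\right)\right) \left(6 + j + j^{2}\right)$)
$y{\left(-22,-6 \right)} - -455 = \left(- \frac{345}{2} - 7 \left(-22\right)^{3} + 18 \left(-6\right) - - \frac{3113}{2} - \frac{143 \left(-22\right)^{2}}{4} - 6 \left(-22\right)^{3} + 4 \left(-6\right) \left(-22\right)^{2} + 9 \left(-22\right) \left(-6\right)\right) - -455 = \left(- \frac{345}{2} - -74536 - 108 + \frac{3113}{2} - 17303 - -63888 + 4 \left(-6\right) 484 + 1188\right) + 455 = \left(- \frac{345}{2} + 74536 - 108 + \frac{3113}{2} - 17303 + 63888 - 11616 + 1188\right) + 455 = 111969 + 455 = 112424$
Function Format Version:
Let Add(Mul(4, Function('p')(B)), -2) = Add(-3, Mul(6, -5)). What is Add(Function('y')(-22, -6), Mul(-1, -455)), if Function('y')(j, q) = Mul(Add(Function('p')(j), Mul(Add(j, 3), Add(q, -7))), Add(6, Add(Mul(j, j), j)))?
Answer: 112424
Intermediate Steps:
Function('p')(B) = Rational(-31, 4) (Function('p')(B) = Add(Rational(1, 2), Mul(Rational(1, 4), Add(-3, Mul(6, -5)))) = Add(Rational(1, 2), Mul(Rational(1, 4), Add(-3, -30))) = Add(Rational(1, 2), Mul(Rational(1, 4), -33)) = Add(Rational(1, 2), Rational(-33, 4)) = Rational(-31, 4))
Function('y')(j, q) = Mul(Add(Rational(-31, 4), Mul(Add(-7, q), Add(3, j))), Add(6, j, Pow(j, 2))) (Function('y')(j, q) = Mul(Add(Rational(-31, 4), Mul(Add(j, 3), Add(q, -7))), Add(6, Add(Mul(j, j), j))) = Mul(Add(Rational(-31, 4), Mul(Add(3, j), Add(-7, q))), Add(6, Add(Pow(j, 2), j))) = Mul(Add(Rational(-31, 4), Mul(Add(-7, q), Add(3, j))), Add(6, Add(j, Pow(j, 2)))) = Mul(Add(Rational(-31, 4), Mul(Add(-7, q), Add(3, j))), Add(6, j, Pow(j, 2))))
Add(Function('y')(-22, -6), Mul(-1, -455)) = Add(Add(Rational(-345, 2), Mul(-7, Pow(-22, 3)), Mul(18, -6), Mul(Rational(-283, 4), -22), Mul(Rational(-143, 4), Pow(-22, 2)), Mul(-6, Pow(-22, 3)), Mul(4, -6, Pow(-22, 2)), Mul(9, -22, -6)), Mul(-1, -455)) = Add(Add(Rational(-345, 2), Mul(-7, -10648), -108, Rational(3113, 2), Mul(Rational(-143, 4), 484), Mul(-6, -10648), Mul(4, -6, 484), 1188), 455) = Add(Add(Rational(-345, 2), 74536, -108, Rational(3113, 2), -17303, 63888, -11616, 1188), 455) = Add(111969, 455) = 112424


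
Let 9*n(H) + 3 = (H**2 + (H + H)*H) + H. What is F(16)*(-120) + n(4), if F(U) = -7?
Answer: 7609/9 ≈ 845.44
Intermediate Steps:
n(H) = -1/3 + H**2/3 + H/9 (n(H) = -1/3 + ((H**2 + (H + H)*H) + H)/9 = -1/3 + ((H**2 + (2*H)*H) + H)/9 = -1/3 + ((H**2 + 2*H**2) + H)/9 = -1/3 + (3*H**2 + H)/9 = -1/3 + (H + 3*H**2)/9 = -1/3 + (H**2/3 + H/9) = -1/3 + H**2/3 + H/9)
F(16)*(-120) + n(4) = -7*(-120) + (-1/3 + (1/3)*4**2 + (1/9)*4) = 840 + (-1/3 + (1/3)*16 + 4/9) = 840 + (-1/3 + 16/3 + 4/9) = 840 + 49/9 = 7609/9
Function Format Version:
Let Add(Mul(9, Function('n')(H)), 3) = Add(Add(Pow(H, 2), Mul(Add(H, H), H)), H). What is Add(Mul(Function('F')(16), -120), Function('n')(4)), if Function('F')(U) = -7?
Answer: Rational(7609, 9) ≈ 845.44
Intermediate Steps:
Function('n')(H) = Add(Rational(-1, 3), Mul(Rational(1, 3), Pow(H, 2)), Mul(Rational(1, 9), H)) (Function('n')(H) = Add(Rational(-1, 3), Mul(Rational(1, 9), Add(Add(Pow(H, 2), Mul(Add(H, H), H)), H))) = Add(Rational(-1, 3), Mul(Rational(1, 9), Add(Add(Pow(H, 2), Mul(Mul(2, H), H)), H))) = Add(Rational(-1, 3), Mul(Rational(1, 9), Add(Add(Pow(H, 2), Mul(2, Pow(H, 2))), H))) = Add(Rational(-1, 3), Mul(Rational(1, 9), Add(Mul(3, Pow(H, 2)), H))) = Add(Rational(-1, 3), Mul(Rational(1, 9), Add(H, Mul(3, Pow(H, 2))))) = Add(Rational(-1, 3), Add(Mul(Rational(1, 3), Pow(H, 2)), Mul(Rational(1, 9), H))) = Add(Rational(-1, 3), Mul(Rational(1, 3), Pow(H, 2)), Mul(Rational(1, 9), H)))
Add(Mul(Function('F')(16), -120), Function('n')(4)) = Add(Mul(-7, -120), Add(Rational(-1, 3), Mul(Rational(1, 3), Pow(4, 2)), Mul(Rational(1, 9), 4))) = Add(840, Add(Rational(-1, 3), Mul(Rational(1, 3), 16), Rational(4, 9))) = Add(840, Add(Rational(-1, 3), Rational(16, 3), Rational(4, 9))) = Add(840, Rational(49, 9)) = Rational(7609, 9)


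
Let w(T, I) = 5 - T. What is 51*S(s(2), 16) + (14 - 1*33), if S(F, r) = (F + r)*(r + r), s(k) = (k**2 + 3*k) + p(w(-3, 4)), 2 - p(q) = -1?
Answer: 47309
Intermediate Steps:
p(q) = 3 (p(q) = 2 - 1*(-1) = 2 + 1 = 3)
s(k) = 3 + k**2 + 3*k (s(k) = (k**2 + 3*k) + 3 = 3 + k**2 + 3*k)
S(F, r) = 2*r*(F + r) (S(F, r) = (F + r)*(2*r) = 2*r*(F + r))
51*S(s(2), 16) + (14 - 1*33) = 51*(2*16*((3 + 2**2 + 3*2) + 16)) + (14 - 1*33) = 51*(2*16*((3 + 4 + 6) + 16)) + (14 - 33) = 51*(2*16*(13 + 16)) - 19 = 51*(2*16*29) - 19 = 51*928 - 19 = 47328 - 19 = 47309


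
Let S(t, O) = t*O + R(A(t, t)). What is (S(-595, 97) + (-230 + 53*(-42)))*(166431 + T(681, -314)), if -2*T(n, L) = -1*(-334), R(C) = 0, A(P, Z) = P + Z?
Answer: -10004271144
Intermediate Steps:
T(n, L) = -167 (T(n, L) = -(-1)*(-334)/2 = -1/2*334 = -167)
S(t, O) = O*t (S(t, O) = t*O + 0 = O*t + 0 = O*t)
(S(-595, 97) + (-230 + 53*(-42)))*(166431 + T(681, -314)) = (97*(-595) + (-230 + 53*(-42)))*(166431 - 167) = (-57715 + (-230 - 2226))*166264 = (-57715 - 2456)*166264 = -60171*166264 = -10004271144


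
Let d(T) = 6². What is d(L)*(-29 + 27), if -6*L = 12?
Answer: -72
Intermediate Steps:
L = -2 (L = -⅙*12 = -2)
d(T) = 36
d(L)*(-29 + 27) = 36*(-29 + 27) = 36*(-2) = -72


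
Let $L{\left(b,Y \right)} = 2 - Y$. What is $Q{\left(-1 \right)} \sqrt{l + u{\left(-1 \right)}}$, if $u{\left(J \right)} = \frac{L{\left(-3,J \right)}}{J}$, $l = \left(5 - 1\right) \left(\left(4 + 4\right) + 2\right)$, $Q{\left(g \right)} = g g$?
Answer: $\sqrt{37} \approx 6.0828$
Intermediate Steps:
$Q{\left(g \right)} = g^{2}$
$l = 40$ ($l = 4 \left(8 + 2\right) = 4 \cdot 10 = 40$)
$u{\left(J \right)} = \frac{2 - J}{J}$
$Q{\left(-1 \right)} \sqrt{l + u{\left(-1 \right)}} = \left(-1\right)^{2} \sqrt{40 + \frac{2 - -1}{-1}} = 1 \sqrt{40 - \left(2 + 1\right)} = 1 \sqrt{40 - 3} = 1 \sqrt{37} = \sqrt{37}$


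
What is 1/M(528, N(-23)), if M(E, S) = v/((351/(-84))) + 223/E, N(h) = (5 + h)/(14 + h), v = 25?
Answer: -20592/114503 ≈ -0.17984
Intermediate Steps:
N(h) = (5 + h)/(14 + h)
M(E, S) = -700/117 + 223/E (M(E, S) = 25/((351/(-84))) + 223/E = 25/((351*(-1/84))) + 223/E = 25/(-117/28) + 223/E = 25*(-28/117) + 223/E = -700/117 + 223/E)
1/M(528, N(-23)) = 1/(-700/117 + 223/528) = 1/(-114503/20592) = -20592/114503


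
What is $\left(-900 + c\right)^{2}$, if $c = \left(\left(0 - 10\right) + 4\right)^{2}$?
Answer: $746496$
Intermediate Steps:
$c = 36$ ($c = \left(\left(0 - 10\right) + 4\right)^{2} = \left(-10 + 4\right)^{2} = \left(-6\right)^{2} = 36$)
$\left(-900 + c\right)^{2} = \left(-900 + 36\right)^{2} = \left(-864\right)^{2} = 746496$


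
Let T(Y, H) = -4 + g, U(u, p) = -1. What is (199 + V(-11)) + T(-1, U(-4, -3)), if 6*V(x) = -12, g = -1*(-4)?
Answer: 197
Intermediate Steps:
g = 4
V(x) = -2 (V(x) = (1/6)*(-12) = -2)
T(Y, H) = 0 (T(Y, H) = -4 + 4 = 0)
(199 + V(-11)) + T(-1, U(-4, -3)) = (199 - 2) + 0 = 197 + 0 = 197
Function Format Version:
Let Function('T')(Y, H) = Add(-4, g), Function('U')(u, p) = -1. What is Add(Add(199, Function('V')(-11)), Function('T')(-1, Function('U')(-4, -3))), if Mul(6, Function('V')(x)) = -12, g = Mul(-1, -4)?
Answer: 197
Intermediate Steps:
g = 4
Function('V')(x) = -2 (Function('V')(x) = Mul(Rational(1, 6), -12) = -2)
Function('T')(Y, H) = 0 (Function('T')(Y, H) = Add(-4, 4) = 0)
Add(Add(199, Function('V')(-11)), Function('T')(-1, Function('U')(-4, -3))) = Add(Add(199, -2), 0) = Add(197, 0) = 197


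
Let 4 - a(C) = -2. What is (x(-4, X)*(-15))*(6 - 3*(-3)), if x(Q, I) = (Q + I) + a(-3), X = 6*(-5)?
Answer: 6300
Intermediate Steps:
a(C) = 6 (a(C) = 4 - 1*(-2) = 4 + 2 = 6)
X = -30
x(Q, I) = 6 + I + Q (x(Q, I) = (Q + I) + 6 = (I + Q) + 6 = 6 + I + Q)
(x(-4, X)*(-15))*(6 - 3*(-3)) = ((6 - 30 - 4)*(-15))*(6 - 3*(-3)) = (-28*(-15))*(6 + 9) = 420*15 = 6300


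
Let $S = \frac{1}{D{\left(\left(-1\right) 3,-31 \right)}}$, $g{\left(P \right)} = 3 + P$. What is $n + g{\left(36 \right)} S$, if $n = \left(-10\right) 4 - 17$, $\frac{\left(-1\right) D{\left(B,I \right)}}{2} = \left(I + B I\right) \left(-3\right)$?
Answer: $- \frac{7055}{124} \approx -56.895$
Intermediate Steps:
$D{\left(B,I \right)} = 6 I + 6 B I$ ($D{\left(B,I \right)} = - 2 \left(I + B I\right) \left(-3\right) = - 2 \left(- 3 I - 3 B I\right) = 6 I + 6 B I$)
$n = -57$ ($n = -40 - 17 = -57$)
$S = \frac{1}{372}$ ($S = \frac{1}{6 \left(-31\right) \left(1 - 3\right)} = \frac{1}{6 \left(-31\right) \left(-2\right)} = \frac{1}{372} \approx 0.0026882$)
$n + g{\left(36 \right)} S = -57 + \left(3 + 36\right) \frac{1}{372} = -57 + 39 \cdot \frac{1}{372} = -57 + \frac{13}{124} = - \frac{7055}{124}$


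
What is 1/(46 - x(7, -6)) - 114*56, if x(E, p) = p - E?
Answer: -376655/59 ≈ -6384.0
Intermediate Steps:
1/(46 - x(7, -6)) - 114*56 = 1/(46 - (-6 - 1*7)) - 114*56 = 1/(46 - (-6 - 7)) - 6384 = 1/(46 - 1*(-13)) - 6384 = 1/(46 + 13) - 6384 = 1/59 - 6384 = -376655/59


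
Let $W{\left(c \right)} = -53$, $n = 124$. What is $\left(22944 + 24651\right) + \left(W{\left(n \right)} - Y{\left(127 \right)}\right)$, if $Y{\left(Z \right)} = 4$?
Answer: $47538$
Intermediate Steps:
$\left(22944 + 24651\right) + \left(W{\left(n \right)} - Y{\left(127 \right)}\right) = \left(22944 + 24651\right) - 57 = 47595 - 57 = 47538$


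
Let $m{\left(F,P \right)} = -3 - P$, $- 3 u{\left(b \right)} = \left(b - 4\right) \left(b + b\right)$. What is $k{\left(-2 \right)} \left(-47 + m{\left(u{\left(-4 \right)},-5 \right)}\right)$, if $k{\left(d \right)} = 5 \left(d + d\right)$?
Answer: $900$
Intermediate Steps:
$u{\left(b \right)} = - \frac{2 b \left(-4 + b\right)}{3}$ ($u{\left(b \right)} = - \frac{\left(b - 4\right) \left(b + b\right)}{3} = - \frac{\left(-4 + b\right) 2 b}{3} = - \frac{2 b \left(-4 + b\right)}{3}$)
$k{\left(d \right)} = 10 d$ ($k{\left(d \right)} = 5 \cdot 2 d = 10 d$)
$k{\left(-2 \right)} \left(-47 + m{\left(u{\left(-4 \right)},-5 \right)}\right) = 10 \left(-2\right) \left(-47 - -2\right) = - 20 \left(-47 + \left(-3 + 5\right)\right) = - 20 \left(-47 + 2\right) = \left(-20\right) \left(-45\right) = 900$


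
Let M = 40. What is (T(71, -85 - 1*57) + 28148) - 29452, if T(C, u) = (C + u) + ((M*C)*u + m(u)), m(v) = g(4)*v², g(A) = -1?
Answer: -424819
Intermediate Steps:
m(v) = -v²
T(C, u) = C + u - u² + 40*C*u (T(C, u) = (C + u) + ((40*C)*u - u²) = (C + u) + (40*C*u - u²) = (C + u) + (-u² + 40*C*u) = C + u - u² + 40*C*u)
(T(71, -85 - 1*57) + 28148) - 29452 = ((71 + (-85 - 1*57) - (-85 - 1*57)² + 40*71*(-85 - 1*57)) + 28148) - 29452 = ((71 + (-85 - 57) - (-85 - 57)² + 40*71*(-85 - 57)) + 28148) - 29452 = ((71 - 142 - 1*(-142)² + 40*71*(-142)) + 28148) - 29452 = ((71 - 142 - 1*20164 - 403280) + 28148) - 29452 = ((71 - 142 - 20164 - 403280) + 28148) - 29452 = (-423515 + 28148) - 29452 = -395367 - 29452 = -424819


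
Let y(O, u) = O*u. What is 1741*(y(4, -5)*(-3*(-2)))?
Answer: -208920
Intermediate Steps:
1741*(y(4, -5)*(-3*(-2))) = 1741*((4*(-5))*(-3*(-2))) = 1741*(-20*6) = 1741*(-120) = -208920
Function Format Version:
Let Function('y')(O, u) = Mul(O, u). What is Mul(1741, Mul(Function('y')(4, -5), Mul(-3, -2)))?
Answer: -208920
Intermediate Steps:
Mul(1741, Mul(Function('y')(4, -5), Mul(-3, -2))) = Mul(1741, Mul(Mul(4, -5), Mul(-3, -2))) = Mul(1741, Mul(-20, 6)) = Mul(1741, -120) = -208920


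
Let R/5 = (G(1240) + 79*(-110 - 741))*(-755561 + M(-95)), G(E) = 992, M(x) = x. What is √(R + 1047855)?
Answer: √250262980215 ≈ 5.0026e+5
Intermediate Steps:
R = 250261932360 (R = 5*((992 + 79*(-110 - 741))*(-755561 - 95)) = 5*((992 + 79*(-851))*(-755656)) = 5*((992 - 67229)*(-755656)) = 5*(-66237*(-755656)) = 5*50052386472 = 250261932360)
√(R + 1047855) = √(250261932360 + 1047855) = √250262980215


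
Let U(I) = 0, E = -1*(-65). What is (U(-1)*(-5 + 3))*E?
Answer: 0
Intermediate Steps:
E = 65
(U(-1)*(-5 + 3))*E = (0*(-5 + 3))*65 = (0*(-2))*65 = 0*65 = 0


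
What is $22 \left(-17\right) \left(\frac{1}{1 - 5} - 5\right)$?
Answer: $\frac{3927}{2} \approx 1963.5$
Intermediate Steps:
$22 \left(-17\right) \left(\frac{1}{1 - 5} - 5\right) = - 374 \left(\frac{1}{-4} - 5\right) = - 374 \left(- \frac{1}{4} - 5\right) = \left(-374\right) \left(- \frac{21}{4}\right) = \frac{3927}{2}$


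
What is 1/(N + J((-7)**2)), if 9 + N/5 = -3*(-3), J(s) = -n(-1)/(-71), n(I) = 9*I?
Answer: -71/9 ≈ -7.8889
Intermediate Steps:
J(s) = -9/71 (J(s) = -9*(-1)/(-71) = -1*(-9)*(-1/71) = 9*(-1/71) = -9/71)
N = 0 (N = -45 + 5*(-3*(-3)) = -45 + 5*9 = -45 + 45 = 0)
1/(N + J((-7)**2)) = 1/(0 - 9/71) = 1/(-9/71) = -71/9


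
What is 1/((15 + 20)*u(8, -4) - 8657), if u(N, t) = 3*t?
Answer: -1/9077 ≈ -0.00011017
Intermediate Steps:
1/((15 + 20)*u(8, -4) - 8657) = 1/((15 + 20)*(3*(-4)) - 8657) = 1/(35*(-12) - 8657) = 1/(-420 - 8657) = 1/(-9077) = -1/9077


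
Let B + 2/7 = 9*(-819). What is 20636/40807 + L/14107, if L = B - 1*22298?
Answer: -6437217431/4029650443 ≈ -1.5975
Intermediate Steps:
B = -51599/7 (B = -2/7 + 9*(-819) = -2/7 - 7371 = -51599/7 ≈ -7371.3)
L = -207685/7 (L = -51599/7 - 1*22298 = -51599/7 - 22298 = -207685/7 ≈ -29669.)
20636/40807 + L/14107 = 20636/40807 - 207685/7/14107 = 20636*(1/40807) - 207685/7*1/14107 = 20636/40807 - 207685/98749 = -6437217431/4029650443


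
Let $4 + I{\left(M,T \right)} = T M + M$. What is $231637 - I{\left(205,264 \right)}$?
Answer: $177316$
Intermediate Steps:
$I{\left(M,T \right)} = -4 + M + M T$ ($I{\left(M,T \right)} = -4 + \left(T M + M\right) = -4 + \left(M T + M\right) = -4 + \left(M + M T\right) = -4 + M + M T$)
$231637 - I{\left(205,264 \right)} = 231637 - \left(-4 + 205 + 205 \cdot 264\right) = 231637 - \left(-4 + 205 + 54120\right) = 231637 - 54321 = 177316$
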